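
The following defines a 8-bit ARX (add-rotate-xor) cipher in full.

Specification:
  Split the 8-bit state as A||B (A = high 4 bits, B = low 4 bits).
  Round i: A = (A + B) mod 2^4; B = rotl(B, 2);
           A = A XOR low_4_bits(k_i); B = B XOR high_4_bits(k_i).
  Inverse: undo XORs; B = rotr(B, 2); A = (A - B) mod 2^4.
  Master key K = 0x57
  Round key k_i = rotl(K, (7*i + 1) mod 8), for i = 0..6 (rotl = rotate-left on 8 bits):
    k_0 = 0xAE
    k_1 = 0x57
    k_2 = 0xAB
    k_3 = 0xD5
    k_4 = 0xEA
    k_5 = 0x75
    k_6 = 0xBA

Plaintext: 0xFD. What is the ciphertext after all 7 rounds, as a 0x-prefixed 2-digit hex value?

s_0 = plaintext = 0xFD
s_1 = Round(s_0, k_0) = 0x2D
s_2 = Round(s_1, k_1) = 0x82
s_3 = Round(s_2, k_2) = 0x12
s_4 = Round(s_3, k_3) = 0x65
s_5 = Round(s_4, k_4) = 0x1B
s_6 = Round(s_5, k_5) = 0x99
s_7 = Round(s_6, k_6) = 0x8D

0x8D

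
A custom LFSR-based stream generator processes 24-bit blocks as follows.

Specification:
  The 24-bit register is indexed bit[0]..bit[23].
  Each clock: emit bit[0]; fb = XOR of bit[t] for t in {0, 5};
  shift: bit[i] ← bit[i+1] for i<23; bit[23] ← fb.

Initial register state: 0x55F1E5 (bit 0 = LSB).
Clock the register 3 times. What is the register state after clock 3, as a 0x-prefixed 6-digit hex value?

0x4ABE3C

reg_0 = 0x55F1E5
clock 1: out=1, reg = 0x2AF8F2
clock 2: out=0, reg = 0x957C79
clock 3: out=1, reg = 0x4ABE3C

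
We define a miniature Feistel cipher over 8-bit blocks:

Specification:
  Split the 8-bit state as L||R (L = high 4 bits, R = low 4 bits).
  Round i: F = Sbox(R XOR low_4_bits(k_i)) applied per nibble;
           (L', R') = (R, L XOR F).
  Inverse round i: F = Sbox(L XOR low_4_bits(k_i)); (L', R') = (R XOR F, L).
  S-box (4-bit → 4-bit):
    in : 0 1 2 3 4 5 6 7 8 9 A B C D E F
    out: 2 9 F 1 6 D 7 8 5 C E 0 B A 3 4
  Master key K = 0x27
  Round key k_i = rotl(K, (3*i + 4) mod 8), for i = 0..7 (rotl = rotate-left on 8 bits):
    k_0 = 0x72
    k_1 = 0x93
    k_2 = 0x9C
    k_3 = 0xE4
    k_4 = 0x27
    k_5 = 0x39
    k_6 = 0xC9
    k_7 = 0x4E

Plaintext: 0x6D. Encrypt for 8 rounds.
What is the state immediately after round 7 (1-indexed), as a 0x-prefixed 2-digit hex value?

0xC5

s_0 = plaintext = 0x6D
s_1 = Round(s_0, k_0) = 0xD2
s_2 = Round(s_1, k_1) = 0x24
s_3 = Round(s_2, k_2) = 0x47
s_4 = Round(s_3, k_3) = 0x75
s_5 = Round(s_4, k_4) = 0x58
s_6 = Round(s_5, k_5) = 0x8C
s_7 = Round(s_6, k_6) = 0xC5
s_8 = Round(s_7, k_7) = 0x5C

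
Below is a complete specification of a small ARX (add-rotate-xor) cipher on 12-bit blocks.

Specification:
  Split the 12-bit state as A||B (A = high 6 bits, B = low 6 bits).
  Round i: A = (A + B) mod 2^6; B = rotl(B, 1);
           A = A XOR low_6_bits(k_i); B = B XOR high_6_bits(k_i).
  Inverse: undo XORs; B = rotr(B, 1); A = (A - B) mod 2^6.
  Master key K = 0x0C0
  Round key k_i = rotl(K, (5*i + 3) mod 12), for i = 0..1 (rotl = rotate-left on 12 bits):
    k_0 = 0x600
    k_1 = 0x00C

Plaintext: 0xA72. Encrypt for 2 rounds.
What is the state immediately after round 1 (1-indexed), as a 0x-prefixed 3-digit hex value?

s_0 = plaintext = 0xA72
s_1 = Round(s_0, k_0) = 0x6FD
s_2 = Round(s_1, k_1) = 0x53B

0x6FD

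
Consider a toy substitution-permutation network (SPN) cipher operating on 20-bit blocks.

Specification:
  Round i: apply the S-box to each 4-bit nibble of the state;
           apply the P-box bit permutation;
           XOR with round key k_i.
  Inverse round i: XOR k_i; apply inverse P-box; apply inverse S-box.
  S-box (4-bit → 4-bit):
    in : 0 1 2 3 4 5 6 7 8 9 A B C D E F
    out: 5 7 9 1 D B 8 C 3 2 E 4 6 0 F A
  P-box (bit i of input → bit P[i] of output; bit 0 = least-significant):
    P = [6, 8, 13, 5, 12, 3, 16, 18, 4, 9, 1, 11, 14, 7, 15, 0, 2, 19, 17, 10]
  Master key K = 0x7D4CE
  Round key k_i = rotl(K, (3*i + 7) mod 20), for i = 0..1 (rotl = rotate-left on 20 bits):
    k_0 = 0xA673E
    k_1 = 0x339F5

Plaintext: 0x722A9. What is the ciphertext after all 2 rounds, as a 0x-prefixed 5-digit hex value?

0x743D6

s_0 = plaintext = 0x722A9
s_1 = Round(s_0, k_0) = 0xD2A27
s_2 = Round(s_1, k_1) = 0x743D6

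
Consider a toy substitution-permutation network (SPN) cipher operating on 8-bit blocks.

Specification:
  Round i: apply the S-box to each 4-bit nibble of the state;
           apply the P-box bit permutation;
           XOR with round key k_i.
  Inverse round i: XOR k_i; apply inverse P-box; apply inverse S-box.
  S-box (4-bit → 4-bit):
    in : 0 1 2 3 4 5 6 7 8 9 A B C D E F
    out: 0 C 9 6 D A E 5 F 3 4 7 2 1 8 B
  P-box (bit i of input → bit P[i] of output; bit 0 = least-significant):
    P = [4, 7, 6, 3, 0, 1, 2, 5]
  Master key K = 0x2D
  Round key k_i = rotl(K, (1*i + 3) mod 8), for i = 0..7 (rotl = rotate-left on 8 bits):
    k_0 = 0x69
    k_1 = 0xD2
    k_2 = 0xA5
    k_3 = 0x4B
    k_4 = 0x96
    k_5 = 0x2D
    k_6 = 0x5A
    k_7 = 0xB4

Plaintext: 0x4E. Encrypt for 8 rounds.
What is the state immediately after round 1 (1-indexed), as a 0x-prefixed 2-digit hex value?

s_0 = plaintext = 0x4E
s_1 = Round(s_0, k_0) = 0x44
s_2 = Round(s_1, k_1) = 0xAF
s_3 = Round(s_2, k_2) = 0x39
s_4 = Round(s_3, k_3) = 0xDD
s_5 = Round(s_4, k_4) = 0x87
s_6 = Round(s_5, k_5) = 0x5A
s_7 = Round(s_6, k_6) = 0x38
s_8 = Round(s_7, k_7) = 0x6A

0x44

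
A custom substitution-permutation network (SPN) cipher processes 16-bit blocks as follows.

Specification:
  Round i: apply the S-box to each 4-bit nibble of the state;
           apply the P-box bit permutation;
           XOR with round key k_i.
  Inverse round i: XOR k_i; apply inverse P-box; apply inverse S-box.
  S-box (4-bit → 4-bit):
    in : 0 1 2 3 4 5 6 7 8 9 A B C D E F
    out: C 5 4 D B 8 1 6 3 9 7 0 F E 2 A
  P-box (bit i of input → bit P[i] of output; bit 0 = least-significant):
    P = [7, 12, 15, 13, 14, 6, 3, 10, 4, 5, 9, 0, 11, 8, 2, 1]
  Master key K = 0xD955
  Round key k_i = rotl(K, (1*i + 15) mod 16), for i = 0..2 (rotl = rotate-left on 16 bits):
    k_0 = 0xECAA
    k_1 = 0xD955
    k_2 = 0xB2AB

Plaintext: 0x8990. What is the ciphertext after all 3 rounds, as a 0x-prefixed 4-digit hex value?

s_0 = plaintext = 0x8990
s_1 = Round(s_0, k_0) = 0x01BB
s_2 = Round(s_1, k_1) = 0xDB43
s_3 = Round(s_2, k_2) = 0x576D

0x576D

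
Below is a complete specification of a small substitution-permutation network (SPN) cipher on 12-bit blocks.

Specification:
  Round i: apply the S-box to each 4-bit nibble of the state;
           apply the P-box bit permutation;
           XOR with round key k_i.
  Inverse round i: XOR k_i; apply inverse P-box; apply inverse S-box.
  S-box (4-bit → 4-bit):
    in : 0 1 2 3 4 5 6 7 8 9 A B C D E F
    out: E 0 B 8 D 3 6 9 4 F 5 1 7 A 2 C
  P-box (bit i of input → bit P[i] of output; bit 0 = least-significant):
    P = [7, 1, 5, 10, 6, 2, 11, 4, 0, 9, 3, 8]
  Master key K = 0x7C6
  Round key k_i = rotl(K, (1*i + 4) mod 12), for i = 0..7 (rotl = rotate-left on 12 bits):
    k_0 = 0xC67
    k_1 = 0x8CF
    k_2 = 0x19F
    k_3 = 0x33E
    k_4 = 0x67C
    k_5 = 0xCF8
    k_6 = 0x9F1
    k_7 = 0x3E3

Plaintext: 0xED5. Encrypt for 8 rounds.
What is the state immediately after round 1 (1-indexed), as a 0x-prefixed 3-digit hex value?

0xEF1

s_0 = plaintext = 0xED5
s_1 = Round(s_0, k_0) = 0xEF1
s_2 = Round(s_1, k_1) = 0x2DF
s_3 = Round(s_2, k_2) = 0x6AA
s_4 = Round(s_3, k_3) = 0x9D6
s_5 = Round(s_4, k_4) = 0x543
s_6 = Round(s_5, k_5) = 0x2A9
s_7 = Round(s_6, k_6) = 0x612
s_8 = Round(s_7, k_7) = 0x569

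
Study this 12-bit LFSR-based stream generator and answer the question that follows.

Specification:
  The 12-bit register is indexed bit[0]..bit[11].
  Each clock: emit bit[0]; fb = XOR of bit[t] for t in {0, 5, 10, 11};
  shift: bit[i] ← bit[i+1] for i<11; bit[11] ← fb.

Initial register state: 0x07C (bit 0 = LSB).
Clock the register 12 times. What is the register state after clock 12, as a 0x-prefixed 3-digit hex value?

0x749

reg_0 = 0x07C
clock 1: out=0, reg = 0x83E
clock 2: out=0, reg = 0x41F
clock 3: out=1, reg = 0x20F
clock 4: out=1, reg = 0x907
clock 5: out=1, reg = 0x483
clock 6: out=1, reg = 0x241
clock 7: out=1, reg = 0x920
clock 8: out=0, reg = 0x490
clock 9: out=0, reg = 0xA48
clock 10: out=0, reg = 0xD24
clock 11: out=0, reg = 0xE92
clock 12: out=0, reg = 0x749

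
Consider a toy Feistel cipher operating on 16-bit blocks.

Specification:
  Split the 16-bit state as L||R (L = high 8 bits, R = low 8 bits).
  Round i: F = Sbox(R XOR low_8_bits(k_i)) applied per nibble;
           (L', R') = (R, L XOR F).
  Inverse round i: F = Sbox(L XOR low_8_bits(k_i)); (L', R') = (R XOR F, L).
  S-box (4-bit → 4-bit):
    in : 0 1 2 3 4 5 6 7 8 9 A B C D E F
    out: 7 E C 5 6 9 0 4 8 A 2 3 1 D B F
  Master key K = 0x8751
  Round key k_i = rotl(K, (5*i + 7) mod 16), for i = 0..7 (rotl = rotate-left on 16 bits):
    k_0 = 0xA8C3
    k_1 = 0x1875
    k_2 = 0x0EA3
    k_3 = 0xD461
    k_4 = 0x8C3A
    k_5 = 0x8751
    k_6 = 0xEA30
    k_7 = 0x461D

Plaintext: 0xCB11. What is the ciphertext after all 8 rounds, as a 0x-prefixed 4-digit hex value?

0x61DE

s_0 = plaintext = 0xCB11
s_1 = Round(s_0, k_0) = 0x1117
s_2 = Round(s_1, k_1) = 0x171D
s_3 = Round(s_2, k_2) = 0x1D2C
s_4 = Round(s_3, k_3) = 0x2C70
s_5 = Round(s_4, k_4) = 0x704E
s_6 = Round(s_5, k_5) = 0x4E9F
s_7 = Round(s_6, k_6) = 0x9F61
s_8 = Round(s_7, k_7) = 0x61DE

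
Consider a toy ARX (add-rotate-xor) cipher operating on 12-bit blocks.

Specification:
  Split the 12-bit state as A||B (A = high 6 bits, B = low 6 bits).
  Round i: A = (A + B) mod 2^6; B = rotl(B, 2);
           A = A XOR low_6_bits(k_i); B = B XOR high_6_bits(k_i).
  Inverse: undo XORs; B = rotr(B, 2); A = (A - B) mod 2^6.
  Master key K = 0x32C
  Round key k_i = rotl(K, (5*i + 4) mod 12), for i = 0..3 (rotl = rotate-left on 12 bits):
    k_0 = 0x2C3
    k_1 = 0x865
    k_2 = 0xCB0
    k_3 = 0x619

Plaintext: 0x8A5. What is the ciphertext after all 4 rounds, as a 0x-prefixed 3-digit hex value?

0x496

s_0 = plaintext = 0x8A5
s_1 = Round(s_0, k_0) = 0x11D
s_2 = Round(s_1, k_1) = 0x114
s_3 = Round(s_2, k_2) = 0xA23
s_4 = Round(s_3, k_3) = 0x496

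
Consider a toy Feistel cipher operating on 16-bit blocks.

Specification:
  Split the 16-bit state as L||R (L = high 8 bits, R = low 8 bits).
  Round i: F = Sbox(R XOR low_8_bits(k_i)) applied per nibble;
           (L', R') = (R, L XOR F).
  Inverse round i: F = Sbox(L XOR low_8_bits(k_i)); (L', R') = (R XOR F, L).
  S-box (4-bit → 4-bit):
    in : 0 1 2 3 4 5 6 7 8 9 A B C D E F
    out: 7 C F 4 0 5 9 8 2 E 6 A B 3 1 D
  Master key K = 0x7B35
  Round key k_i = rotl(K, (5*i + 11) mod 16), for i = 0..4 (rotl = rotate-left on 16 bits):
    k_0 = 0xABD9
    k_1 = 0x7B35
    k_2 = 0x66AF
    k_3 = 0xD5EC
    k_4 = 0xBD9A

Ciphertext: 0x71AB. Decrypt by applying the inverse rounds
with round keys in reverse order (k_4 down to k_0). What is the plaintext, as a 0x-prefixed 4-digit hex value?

0x764A

s_0 = ciphertext = 0x71AB
s_1 = InvRound(s_0, k_4) = 0xB171
s_2 = InvRound(s_1, k_3) = 0x22B1
s_3 = InvRound(s_2, k_2) = 0x9222
s_4 = InvRound(s_3, k_1) = 0x4A92
s_5 = InvRound(s_4, k_0) = 0x764A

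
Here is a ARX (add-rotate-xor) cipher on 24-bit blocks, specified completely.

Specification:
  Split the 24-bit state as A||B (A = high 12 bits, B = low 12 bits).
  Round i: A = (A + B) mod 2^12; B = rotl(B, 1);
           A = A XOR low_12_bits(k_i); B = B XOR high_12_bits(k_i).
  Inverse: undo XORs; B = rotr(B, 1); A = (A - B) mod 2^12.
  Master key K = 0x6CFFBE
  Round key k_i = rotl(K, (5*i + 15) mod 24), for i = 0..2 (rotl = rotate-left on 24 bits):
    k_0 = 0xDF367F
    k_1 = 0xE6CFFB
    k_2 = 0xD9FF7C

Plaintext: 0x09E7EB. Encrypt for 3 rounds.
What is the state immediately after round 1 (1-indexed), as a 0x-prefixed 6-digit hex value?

s_0 = plaintext = 0x09E7EB
s_1 = Round(s_0, k_0) = 0xEF6225
s_2 = Round(s_1, k_1) = 0xEE0A26
s_3 = Round(s_2, k_2) = 0x67A9D2

0xEF6225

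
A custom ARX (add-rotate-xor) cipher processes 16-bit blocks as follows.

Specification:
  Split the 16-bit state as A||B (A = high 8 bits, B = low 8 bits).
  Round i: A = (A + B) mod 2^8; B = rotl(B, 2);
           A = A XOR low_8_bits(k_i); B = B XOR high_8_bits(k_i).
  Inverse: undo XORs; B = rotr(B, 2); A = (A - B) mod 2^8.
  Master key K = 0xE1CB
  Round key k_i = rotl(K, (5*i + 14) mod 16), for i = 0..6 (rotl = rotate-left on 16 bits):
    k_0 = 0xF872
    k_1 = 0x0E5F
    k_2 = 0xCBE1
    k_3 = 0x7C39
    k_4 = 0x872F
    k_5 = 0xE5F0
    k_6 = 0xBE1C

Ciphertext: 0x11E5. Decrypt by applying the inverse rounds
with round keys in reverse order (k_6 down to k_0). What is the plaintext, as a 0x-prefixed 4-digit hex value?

s_0 = ciphertext = 0x11E5
s_1 = InvRound(s_0, k_6) = 0x37D6
s_2 = InvRound(s_1, k_5) = 0xFBCC
s_3 = InvRound(s_2, k_4) = 0x02D2
s_4 = InvRound(s_3, k_3) = 0x90AB
s_5 = InvRound(s_4, k_2) = 0x5918
s_6 = InvRound(s_5, k_1) = 0x8185
s_7 = InvRound(s_6, k_0) = 0x945F

0x945F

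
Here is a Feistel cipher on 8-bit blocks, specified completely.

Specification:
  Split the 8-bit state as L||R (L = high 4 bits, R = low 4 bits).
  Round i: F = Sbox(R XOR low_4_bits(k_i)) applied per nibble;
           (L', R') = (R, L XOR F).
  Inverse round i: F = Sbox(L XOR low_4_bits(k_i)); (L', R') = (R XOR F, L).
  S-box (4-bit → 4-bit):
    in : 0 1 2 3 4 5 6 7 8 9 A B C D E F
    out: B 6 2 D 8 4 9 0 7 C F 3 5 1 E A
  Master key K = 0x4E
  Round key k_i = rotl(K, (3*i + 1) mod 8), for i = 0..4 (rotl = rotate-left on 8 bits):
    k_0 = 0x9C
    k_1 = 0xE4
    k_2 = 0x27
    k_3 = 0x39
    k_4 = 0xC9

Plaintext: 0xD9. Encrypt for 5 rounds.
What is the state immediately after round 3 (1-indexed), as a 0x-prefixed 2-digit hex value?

s_0 = plaintext = 0xD9
s_1 = Round(s_0, k_0) = 0x99
s_2 = Round(s_1, k_1) = 0x98
s_3 = Round(s_2, k_2) = 0x83
s_4 = Round(s_3, k_3) = 0x37
s_5 = Round(s_4, k_4) = 0x7D

0x83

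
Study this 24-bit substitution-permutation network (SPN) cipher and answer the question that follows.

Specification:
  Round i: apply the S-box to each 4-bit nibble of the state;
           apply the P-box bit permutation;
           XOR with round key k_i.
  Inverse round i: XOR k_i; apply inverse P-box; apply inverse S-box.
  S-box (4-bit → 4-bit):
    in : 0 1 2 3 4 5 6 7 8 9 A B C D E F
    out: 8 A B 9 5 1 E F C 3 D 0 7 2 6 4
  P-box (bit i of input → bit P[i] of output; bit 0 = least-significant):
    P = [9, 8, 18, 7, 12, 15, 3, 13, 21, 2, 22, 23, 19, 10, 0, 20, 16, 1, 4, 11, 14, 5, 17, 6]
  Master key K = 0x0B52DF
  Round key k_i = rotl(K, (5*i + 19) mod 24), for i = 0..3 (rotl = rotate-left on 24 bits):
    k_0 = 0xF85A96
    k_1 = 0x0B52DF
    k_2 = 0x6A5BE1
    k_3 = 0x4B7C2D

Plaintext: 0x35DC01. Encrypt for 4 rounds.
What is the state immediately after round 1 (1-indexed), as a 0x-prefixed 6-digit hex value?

0x993F52

s_0 = plaintext = 0x35DC01
s_1 = Round(s_0, k_0) = 0x993F52
s_2 = Round(s_1, k_1) = 0x52017D
s_3 = Round(s_2, k_2) = 0xFBA2EF
s_4 = Round(s_3, k_3) = 0xF5FC20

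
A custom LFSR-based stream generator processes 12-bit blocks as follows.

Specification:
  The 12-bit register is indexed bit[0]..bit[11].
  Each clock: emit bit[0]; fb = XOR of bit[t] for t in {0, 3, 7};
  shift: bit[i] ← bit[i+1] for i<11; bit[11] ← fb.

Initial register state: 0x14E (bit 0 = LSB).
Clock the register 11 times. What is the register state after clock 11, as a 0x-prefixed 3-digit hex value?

0x78A

reg_0 = 0x14E
clock 1: out=0, reg = 0x8A7
clock 2: out=1, reg = 0x453
clock 3: out=1, reg = 0xA29
clock 4: out=1, reg = 0x514
clock 5: out=0, reg = 0x28A
clock 6: out=0, reg = 0x145
clock 7: out=1, reg = 0x8A2
clock 8: out=0, reg = 0xC51
clock 9: out=1, reg = 0xE28
clock 10: out=0, reg = 0xF14
clock 11: out=0, reg = 0x78A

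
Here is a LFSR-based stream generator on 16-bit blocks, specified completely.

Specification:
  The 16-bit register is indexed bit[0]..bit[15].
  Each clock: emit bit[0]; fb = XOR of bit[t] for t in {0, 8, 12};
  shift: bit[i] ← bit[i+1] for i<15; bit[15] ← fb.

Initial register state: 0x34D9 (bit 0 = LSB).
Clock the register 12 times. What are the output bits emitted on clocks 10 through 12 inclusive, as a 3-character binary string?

010

reg_0 = 0x34D9
clock 1: out=1, reg = 0x1A6C
clock 2: out=0, reg = 0x8D36
clock 3: out=0, reg = 0xC69B
clock 4: out=1, reg = 0xE34D
clock 5: out=1, reg = 0x71A6
clock 6: out=0, reg = 0x38D3
clock 7: out=1, reg = 0x1C69
clock 8: out=1, reg = 0x0E34
clock 9: out=0, reg = 0x071A
clock 10: out=0, reg = 0x838D
clock 11: out=1, reg = 0x41C6
clock 12: out=0, reg = 0xA0E3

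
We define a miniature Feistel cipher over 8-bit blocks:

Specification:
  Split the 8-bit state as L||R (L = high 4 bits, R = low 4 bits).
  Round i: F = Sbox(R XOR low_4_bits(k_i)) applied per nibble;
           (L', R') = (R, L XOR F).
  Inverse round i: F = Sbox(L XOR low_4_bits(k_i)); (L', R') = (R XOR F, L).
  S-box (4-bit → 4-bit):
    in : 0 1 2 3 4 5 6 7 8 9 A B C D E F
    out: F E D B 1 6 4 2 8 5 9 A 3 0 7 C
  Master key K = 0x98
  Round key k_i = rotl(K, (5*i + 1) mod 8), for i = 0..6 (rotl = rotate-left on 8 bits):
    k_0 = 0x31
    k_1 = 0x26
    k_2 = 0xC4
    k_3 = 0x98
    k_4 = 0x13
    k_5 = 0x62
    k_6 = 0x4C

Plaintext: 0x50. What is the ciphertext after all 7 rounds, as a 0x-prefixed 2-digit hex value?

s_0 = plaintext = 0x50
s_1 = Round(s_0, k_0) = 0x0B
s_2 = Round(s_1, k_1) = 0xB0
s_3 = Round(s_2, k_2) = 0x0A
s_4 = Round(s_3, k_3) = 0xAD
s_5 = Round(s_4, k_4) = 0xDD
s_6 = Round(s_5, k_5) = 0xD1
s_7 = Round(s_6, k_6) = 0x1D

0x1D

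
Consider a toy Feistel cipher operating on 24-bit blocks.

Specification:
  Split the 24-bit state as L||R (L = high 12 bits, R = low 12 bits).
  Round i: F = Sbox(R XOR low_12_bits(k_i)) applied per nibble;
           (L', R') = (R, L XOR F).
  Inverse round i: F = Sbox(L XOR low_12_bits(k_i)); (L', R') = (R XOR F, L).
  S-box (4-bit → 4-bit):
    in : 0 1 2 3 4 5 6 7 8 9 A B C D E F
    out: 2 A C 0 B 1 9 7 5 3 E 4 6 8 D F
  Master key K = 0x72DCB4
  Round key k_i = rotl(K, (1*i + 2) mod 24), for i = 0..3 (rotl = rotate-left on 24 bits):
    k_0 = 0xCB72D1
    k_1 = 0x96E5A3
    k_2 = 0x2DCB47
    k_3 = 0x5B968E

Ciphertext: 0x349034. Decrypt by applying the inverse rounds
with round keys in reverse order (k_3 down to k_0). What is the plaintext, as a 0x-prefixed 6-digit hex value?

s_0 = ciphertext = 0x349034
s_1 = InvRound(s_0, k_3) = 0x153349
s_2 = InvRound(s_1, k_2) = 0xDE2153
s_3 = InvRound(s_2, k_1) = 0x4E9DE2
s_4 = InvRound(s_3, k_0) = 0x4E74E9

0x4E74E9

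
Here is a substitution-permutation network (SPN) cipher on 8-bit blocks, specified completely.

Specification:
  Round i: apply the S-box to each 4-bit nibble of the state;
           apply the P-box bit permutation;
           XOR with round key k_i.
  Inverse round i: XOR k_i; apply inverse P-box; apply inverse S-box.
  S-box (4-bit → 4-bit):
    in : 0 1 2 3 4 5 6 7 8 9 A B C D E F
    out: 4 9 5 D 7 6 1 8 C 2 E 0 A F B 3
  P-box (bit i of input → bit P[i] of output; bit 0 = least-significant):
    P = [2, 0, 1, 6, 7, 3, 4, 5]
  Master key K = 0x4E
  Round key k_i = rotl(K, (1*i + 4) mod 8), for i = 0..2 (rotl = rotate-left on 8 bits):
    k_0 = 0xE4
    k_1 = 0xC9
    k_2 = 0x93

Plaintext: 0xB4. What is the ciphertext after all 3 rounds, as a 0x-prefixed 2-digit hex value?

0x43

s_0 = plaintext = 0xB4
s_1 = Round(s_0, k_0) = 0xE3
s_2 = Round(s_1, k_1) = 0x27
s_3 = Round(s_2, k_2) = 0x43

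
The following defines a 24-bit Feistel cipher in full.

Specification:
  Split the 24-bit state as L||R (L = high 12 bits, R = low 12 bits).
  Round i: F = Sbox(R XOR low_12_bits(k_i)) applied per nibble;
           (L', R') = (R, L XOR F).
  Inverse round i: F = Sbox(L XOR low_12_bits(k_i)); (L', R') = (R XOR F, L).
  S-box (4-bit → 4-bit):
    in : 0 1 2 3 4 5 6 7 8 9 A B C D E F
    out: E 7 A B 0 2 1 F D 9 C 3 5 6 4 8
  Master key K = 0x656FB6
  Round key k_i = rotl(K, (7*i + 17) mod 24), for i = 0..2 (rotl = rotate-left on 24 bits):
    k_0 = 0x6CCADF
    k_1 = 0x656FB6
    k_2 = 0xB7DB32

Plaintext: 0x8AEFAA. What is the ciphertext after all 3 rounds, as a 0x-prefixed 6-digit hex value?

s_0 = plaintext = 0x8AEFAA
s_1 = Round(s_0, k_0) = 0xFAAA5C
s_2 = Round(s_1, k_1) = 0xA5CDE6
s_3 = Round(s_2, k_2) = 0xDE6B3C

0xDE6B3C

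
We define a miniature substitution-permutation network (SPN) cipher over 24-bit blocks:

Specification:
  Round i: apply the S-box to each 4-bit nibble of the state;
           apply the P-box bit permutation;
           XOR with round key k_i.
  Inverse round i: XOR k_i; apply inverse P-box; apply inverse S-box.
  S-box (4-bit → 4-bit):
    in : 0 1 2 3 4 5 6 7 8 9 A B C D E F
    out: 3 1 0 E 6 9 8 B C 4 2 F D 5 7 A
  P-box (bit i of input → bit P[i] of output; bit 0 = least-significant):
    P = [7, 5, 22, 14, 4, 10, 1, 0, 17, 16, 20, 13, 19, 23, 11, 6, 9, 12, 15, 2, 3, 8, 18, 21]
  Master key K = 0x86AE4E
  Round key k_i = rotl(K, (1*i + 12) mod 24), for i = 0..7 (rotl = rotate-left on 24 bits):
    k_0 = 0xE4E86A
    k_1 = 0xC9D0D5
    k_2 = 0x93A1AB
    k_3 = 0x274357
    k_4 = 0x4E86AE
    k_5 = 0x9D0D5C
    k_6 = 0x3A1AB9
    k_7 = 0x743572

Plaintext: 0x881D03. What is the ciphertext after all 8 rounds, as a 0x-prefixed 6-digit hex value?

0x19EC9A

s_0 = plaintext = 0x881D03
s_1 = Round(s_0, k_0) = 0x9A2C5E
s_2 = Round(s_1, k_1) = 0x9FE064
s_3 = Round(s_2, k_2) = 0x5CB98E
s_4 = Round(s_3, k_3) = 0xDFC9B8
s_5 = Round(s_4, k_4) = 0x12DAF1
s_6 = Round(s_5, k_5) = 0x9401D5
s_7 = Round(s_6, k_6) = 0xB4CA2B
s_8 = Round(s_7, k_7) = 0x19EC9A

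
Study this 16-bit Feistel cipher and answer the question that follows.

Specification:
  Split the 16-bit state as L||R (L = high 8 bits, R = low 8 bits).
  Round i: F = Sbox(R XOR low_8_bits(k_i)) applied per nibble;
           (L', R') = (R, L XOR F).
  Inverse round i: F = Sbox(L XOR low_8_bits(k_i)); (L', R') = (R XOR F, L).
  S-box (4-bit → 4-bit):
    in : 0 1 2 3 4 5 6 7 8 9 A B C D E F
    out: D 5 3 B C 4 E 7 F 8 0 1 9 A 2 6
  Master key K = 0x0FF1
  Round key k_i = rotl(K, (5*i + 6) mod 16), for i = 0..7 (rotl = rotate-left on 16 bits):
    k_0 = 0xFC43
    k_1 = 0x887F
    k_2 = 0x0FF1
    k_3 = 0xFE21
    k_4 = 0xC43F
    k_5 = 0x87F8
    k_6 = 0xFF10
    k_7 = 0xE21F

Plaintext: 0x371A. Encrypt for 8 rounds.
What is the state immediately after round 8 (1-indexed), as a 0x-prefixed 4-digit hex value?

s_0 = plaintext = 0x371A
s_1 = Round(s_0, k_0) = 0x1A7F
s_2 = Round(s_1, k_1) = 0x7FC7
s_3 = Round(s_2, k_2) = 0xC7C1
s_4 = Round(s_3, k_3) = 0xC1EA
s_5 = Round(s_4, k_4) = 0xEA65
s_6 = Round(s_5, k_5) = 0x6560
s_7 = Round(s_6, k_6) = 0x6018
s_8 = Round(s_7, k_7) = 0x18B7

0x18B7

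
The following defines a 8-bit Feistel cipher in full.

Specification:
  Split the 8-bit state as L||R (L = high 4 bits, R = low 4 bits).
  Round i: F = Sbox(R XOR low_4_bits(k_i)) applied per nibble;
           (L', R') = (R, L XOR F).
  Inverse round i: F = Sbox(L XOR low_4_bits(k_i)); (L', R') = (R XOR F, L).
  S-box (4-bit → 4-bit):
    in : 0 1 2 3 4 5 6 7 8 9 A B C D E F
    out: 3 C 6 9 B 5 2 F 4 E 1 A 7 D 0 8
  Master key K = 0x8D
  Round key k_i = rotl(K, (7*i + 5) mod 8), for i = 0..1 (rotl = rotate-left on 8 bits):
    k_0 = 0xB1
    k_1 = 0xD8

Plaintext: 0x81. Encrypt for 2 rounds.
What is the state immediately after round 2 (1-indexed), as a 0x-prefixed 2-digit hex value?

s_0 = plaintext = 0x81
s_1 = Round(s_0, k_0) = 0x1B
s_2 = Round(s_1, k_1) = 0xB8

0xB8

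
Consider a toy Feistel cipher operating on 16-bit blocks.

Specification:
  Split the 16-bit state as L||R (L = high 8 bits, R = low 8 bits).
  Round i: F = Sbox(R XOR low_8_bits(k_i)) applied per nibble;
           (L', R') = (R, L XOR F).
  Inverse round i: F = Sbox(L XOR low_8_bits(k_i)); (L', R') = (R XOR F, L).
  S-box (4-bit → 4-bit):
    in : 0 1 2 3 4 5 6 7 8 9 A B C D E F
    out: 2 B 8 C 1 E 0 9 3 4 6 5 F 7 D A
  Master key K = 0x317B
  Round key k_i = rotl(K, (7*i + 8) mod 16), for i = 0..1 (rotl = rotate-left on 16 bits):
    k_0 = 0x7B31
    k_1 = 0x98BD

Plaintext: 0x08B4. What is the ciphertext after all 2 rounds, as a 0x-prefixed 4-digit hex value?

0x3681

s_0 = plaintext = 0x08B4
s_1 = Round(s_0, k_0) = 0xB436
s_2 = Round(s_1, k_1) = 0x3681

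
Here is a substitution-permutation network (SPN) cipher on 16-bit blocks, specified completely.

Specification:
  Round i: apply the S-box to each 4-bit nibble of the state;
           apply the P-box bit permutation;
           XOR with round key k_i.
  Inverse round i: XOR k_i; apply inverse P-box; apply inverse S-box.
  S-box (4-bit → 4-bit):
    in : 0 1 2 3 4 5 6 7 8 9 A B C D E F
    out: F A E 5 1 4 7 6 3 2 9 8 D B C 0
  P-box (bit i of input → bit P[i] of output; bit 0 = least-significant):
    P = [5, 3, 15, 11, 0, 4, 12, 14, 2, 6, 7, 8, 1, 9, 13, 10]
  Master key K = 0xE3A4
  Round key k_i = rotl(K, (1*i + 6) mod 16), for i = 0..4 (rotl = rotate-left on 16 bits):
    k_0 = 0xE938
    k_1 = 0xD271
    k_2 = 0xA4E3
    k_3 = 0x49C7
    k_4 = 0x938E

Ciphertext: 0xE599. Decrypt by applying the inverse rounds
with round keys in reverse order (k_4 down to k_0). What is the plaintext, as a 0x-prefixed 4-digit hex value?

s_0 = ciphertext = 0xE599
s_1 = InvRound(s_0, k_4) = 0x040F
s_2 = InvRound(s_1, k_3) = 0xB2B1
s_3 = InvRound(s_2, k_2) = 0xD97F
s_4 = InvRound(s_3, k_1) = 0x8AF1
s_5 = InvRound(s_4, k_0) = 0x72A9

0x72A9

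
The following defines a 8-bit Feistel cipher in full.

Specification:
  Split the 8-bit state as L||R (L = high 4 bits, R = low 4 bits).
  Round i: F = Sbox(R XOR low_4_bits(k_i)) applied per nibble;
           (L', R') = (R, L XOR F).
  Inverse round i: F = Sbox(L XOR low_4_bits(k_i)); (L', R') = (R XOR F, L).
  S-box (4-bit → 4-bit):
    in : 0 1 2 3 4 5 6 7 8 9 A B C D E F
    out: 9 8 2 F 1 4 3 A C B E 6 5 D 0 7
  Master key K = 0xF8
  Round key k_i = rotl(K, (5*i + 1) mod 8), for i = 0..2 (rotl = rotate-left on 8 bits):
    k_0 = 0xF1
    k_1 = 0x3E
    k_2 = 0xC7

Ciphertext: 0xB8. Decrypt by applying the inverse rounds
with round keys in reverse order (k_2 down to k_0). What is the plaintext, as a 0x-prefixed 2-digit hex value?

0x94

s_0 = ciphertext = 0xB8
s_1 = InvRound(s_0, k_2) = 0xDB
s_2 = InvRound(s_1, k_1) = 0x4D
s_3 = InvRound(s_2, k_0) = 0x94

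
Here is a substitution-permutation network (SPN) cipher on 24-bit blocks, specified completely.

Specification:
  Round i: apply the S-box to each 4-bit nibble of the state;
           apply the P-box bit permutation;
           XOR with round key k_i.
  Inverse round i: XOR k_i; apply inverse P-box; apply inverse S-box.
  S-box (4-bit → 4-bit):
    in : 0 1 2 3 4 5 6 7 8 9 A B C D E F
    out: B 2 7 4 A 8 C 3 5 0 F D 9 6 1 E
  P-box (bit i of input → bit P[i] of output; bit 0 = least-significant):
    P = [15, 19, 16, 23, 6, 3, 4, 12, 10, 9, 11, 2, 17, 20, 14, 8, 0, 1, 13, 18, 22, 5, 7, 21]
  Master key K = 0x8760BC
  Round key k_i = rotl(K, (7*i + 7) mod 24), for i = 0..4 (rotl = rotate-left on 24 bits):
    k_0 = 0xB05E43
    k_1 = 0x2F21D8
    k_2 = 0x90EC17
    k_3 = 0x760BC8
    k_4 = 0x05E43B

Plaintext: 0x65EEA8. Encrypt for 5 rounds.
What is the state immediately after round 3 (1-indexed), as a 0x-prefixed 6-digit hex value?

s_0 = plaintext = 0x65EEA8
s_1 = Round(s_0, k_0) = 0x97CA9B
s_2 = Round(s_1, k_1) = 0xACAEDF
s_3 = Round(s_2, k_2) = 0x6FA9AE
s_4 = Round(s_3, k_3) = 0x40FA12
s_5 = Round(s_4, k_4) = 0x382B14

0x6FA9AE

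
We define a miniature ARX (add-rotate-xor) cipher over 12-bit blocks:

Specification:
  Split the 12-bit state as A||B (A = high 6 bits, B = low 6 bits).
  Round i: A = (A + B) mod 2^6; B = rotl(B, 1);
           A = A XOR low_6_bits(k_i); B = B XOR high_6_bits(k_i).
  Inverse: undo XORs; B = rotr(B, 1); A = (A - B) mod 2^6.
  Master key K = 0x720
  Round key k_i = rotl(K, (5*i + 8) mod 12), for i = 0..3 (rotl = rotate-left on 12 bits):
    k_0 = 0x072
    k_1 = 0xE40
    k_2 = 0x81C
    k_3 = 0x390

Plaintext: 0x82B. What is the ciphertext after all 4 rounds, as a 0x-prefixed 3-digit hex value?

0x49A

s_0 = plaintext = 0x82B
s_1 = Round(s_0, k_0) = 0xE56
s_2 = Round(s_1, k_1) = 0x3D5
s_3 = Round(s_2, k_2) = 0xE0A
s_4 = Round(s_3, k_3) = 0x49A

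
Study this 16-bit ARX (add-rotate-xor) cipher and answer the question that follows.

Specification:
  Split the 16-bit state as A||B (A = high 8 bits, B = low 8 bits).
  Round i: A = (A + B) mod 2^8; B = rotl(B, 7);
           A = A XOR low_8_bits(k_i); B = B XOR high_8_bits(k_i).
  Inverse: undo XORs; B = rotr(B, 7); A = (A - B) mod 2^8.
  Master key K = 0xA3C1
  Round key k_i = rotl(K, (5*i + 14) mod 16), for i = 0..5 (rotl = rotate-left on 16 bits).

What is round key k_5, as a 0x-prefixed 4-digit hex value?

0xE0D1

K = 0xA3C1
k_0 = rotl(K, (5*0+14) mod 16) = rotl(K, 14) = 0x68F0
k_1 = rotl(K, (5*1+14) mod 16) = rotl(K, 3) = 0x1E0D
k_2 = rotl(K, (5*2+14) mod 16) = rotl(K, 8) = 0xC1A3
k_3 = rotl(K, (5*3+14) mod 16) = rotl(K, 13) = 0x3478
k_4 = rotl(K, (5*4+14) mod 16) = rotl(K, 2) = 0x8F06
k_5 = rotl(K, (5*5+14) mod 16) = rotl(K, 7) = 0xE0D1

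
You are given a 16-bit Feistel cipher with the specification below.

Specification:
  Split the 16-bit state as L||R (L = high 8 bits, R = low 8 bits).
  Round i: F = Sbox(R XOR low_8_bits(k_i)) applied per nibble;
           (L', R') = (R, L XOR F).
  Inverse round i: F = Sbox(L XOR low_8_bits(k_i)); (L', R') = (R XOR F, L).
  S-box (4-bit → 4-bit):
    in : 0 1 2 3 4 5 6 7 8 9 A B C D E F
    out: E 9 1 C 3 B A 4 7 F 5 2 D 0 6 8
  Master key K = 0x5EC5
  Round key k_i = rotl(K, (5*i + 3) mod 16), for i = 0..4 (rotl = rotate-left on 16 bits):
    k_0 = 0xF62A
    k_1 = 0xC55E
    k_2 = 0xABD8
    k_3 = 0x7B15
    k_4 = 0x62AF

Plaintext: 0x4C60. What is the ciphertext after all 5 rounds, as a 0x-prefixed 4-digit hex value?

0xBDB5

s_0 = plaintext = 0x4C60
s_1 = Round(s_0, k_0) = 0x6079
s_2 = Round(s_1, k_1) = 0x7974
s_3 = Round(s_2, k_2) = 0x7424
s_4 = Round(s_3, k_3) = 0x24BD
s_5 = Round(s_4, k_4) = 0xBDB5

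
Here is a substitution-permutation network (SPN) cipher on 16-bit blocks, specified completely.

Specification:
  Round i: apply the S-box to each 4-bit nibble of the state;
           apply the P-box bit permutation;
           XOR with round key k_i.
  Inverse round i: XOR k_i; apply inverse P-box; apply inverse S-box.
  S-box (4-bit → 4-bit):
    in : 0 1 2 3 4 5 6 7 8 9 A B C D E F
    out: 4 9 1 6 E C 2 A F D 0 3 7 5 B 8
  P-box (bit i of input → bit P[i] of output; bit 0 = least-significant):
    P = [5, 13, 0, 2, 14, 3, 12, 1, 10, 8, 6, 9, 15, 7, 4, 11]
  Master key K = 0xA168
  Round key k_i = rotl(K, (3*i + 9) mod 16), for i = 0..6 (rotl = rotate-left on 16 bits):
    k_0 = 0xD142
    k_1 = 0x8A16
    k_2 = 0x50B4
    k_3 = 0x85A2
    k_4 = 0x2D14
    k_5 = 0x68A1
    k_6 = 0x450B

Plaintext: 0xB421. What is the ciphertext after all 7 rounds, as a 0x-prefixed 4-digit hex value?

0xE946

s_0 = plaintext = 0xB421
s_1 = Round(s_0, k_0) = 0x12A6
s_2 = Round(s_1, k_1) = 0x2616
s_3 = Round(s_2, k_2) = 0xB1B6
s_4 = Round(s_3, k_3) = 0x632A
s_5 = Round(s_4, k_4) = 0x6CD4
s_6 = Round(s_5, k_5) = 0x1D64
s_7 = Round(s_6, k_6) = 0xE946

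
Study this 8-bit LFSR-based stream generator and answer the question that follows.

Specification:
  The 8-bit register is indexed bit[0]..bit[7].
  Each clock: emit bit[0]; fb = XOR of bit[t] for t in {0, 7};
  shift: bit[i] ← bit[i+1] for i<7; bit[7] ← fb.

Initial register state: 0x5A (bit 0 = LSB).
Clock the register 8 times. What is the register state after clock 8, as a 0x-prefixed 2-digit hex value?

reg_0 = 0x5A
clock 1: out=0, reg = 0x2D
clock 2: out=1, reg = 0x96
clock 3: out=0, reg = 0xCB
clock 4: out=1, reg = 0x65
clock 5: out=1, reg = 0xB2
clock 6: out=0, reg = 0xD9
clock 7: out=1, reg = 0x6C
clock 8: out=0, reg = 0x36

0x36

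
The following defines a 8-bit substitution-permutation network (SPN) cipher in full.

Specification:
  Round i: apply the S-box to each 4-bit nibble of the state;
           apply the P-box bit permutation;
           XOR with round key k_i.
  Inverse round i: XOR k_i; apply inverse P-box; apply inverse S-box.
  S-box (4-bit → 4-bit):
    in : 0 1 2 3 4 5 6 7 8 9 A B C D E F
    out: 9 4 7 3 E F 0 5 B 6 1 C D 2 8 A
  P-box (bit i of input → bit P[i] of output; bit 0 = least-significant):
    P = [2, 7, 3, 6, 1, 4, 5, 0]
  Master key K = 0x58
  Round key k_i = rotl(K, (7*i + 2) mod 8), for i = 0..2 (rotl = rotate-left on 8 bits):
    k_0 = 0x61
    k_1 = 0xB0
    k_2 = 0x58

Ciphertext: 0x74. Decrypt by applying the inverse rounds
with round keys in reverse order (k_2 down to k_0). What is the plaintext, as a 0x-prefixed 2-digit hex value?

0x7D

s_0 = ciphertext = 0x74
s_1 = InvRound(s_0, k_2) = 0x17
s_2 = InvRound(s_1, k_1) = 0xC3
s_3 = InvRound(s_2, k_0) = 0x7D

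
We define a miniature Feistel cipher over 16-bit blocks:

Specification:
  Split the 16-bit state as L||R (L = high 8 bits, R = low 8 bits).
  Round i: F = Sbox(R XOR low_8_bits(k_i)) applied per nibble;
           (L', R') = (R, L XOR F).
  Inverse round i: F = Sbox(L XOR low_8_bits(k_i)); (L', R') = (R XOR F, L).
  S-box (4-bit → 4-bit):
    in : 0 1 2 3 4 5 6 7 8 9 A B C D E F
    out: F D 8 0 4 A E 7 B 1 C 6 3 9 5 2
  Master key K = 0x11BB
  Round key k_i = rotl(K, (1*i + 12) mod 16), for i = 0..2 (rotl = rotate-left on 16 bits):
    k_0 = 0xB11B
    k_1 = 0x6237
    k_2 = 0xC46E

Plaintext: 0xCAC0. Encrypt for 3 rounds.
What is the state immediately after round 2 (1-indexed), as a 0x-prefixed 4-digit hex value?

s_0 = plaintext = 0xCAC0
s_1 = Round(s_0, k_0) = 0xC05C
s_2 = Round(s_1, k_1) = 0x5C26
s_3 = Round(s_2, k_2) = 0x2617

0x5C26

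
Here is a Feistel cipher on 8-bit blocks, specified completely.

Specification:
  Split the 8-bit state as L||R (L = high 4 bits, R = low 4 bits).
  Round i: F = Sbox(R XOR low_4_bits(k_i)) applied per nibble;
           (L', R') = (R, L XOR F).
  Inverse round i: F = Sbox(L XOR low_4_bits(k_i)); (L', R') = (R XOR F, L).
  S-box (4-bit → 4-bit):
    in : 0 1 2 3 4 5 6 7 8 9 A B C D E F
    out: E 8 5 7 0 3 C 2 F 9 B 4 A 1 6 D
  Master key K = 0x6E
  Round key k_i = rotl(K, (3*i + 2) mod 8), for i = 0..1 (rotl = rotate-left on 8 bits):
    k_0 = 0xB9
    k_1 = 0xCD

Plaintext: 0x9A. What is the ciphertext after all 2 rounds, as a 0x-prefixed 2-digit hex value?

0xED

s_0 = plaintext = 0x9A
s_1 = Round(s_0, k_0) = 0xAE
s_2 = Round(s_1, k_1) = 0xED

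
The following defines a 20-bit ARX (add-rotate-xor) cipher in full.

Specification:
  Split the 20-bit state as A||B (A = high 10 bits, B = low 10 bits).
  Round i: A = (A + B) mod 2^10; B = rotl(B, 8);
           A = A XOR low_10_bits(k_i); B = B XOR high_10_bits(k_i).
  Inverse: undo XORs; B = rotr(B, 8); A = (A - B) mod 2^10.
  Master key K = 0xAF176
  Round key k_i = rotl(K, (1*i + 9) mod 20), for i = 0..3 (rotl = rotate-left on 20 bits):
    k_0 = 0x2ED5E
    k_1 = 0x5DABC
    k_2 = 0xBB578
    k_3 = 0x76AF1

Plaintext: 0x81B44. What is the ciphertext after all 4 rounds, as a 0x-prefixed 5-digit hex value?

s_0 = plaintext = 0x81B44
s_1 = Round(s_0, k_0) = 0x0506A
s_2 = Round(s_1, k_1) = 0xB0B6C
s_3 = Round(s_2, k_2) = 0xD5A36
s_4 = Round(s_3, k_3) = 0xDF757

0xDF757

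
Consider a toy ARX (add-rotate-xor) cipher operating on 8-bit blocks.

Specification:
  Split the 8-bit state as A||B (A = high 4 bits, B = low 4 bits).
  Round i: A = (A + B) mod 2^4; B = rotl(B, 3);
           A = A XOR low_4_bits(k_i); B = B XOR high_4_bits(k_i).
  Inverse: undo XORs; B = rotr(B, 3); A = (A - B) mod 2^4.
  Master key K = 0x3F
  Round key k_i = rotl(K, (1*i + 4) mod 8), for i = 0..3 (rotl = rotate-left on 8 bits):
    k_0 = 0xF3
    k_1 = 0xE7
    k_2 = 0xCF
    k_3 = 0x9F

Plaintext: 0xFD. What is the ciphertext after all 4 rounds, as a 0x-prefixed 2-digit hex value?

s_0 = plaintext = 0xFD
s_1 = Round(s_0, k_0) = 0xF1
s_2 = Round(s_1, k_1) = 0x76
s_3 = Round(s_2, k_2) = 0x2F
s_4 = Round(s_3, k_3) = 0xE6

0xE6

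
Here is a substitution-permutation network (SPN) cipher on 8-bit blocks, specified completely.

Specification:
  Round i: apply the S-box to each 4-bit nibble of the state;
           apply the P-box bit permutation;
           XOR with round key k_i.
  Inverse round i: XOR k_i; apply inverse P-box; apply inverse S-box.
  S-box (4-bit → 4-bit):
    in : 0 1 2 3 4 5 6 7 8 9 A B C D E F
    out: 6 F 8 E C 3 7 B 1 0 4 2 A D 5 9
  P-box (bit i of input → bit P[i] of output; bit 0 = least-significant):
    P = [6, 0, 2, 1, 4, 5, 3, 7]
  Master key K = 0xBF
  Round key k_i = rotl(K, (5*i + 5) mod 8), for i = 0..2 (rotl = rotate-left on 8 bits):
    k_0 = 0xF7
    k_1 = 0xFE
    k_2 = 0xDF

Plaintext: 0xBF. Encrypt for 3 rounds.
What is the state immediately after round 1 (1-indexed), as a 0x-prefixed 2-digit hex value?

0x95

s_0 = plaintext = 0xBF
s_1 = Round(s_0, k_0) = 0x95
s_2 = Round(s_1, k_1) = 0xBF
s_3 = Round(s_2, k_2) = 0xBD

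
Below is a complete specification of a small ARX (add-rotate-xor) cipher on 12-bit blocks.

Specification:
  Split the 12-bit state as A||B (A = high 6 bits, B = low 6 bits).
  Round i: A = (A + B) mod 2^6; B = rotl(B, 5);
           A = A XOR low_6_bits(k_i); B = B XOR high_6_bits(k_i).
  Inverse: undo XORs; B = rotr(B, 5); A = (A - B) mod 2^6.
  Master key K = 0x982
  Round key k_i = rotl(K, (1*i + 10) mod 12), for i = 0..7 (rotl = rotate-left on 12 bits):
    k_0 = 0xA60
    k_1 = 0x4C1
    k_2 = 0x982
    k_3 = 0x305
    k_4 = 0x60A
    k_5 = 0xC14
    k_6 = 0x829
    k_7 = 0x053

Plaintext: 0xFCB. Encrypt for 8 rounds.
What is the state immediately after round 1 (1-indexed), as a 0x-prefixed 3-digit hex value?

s_0 = plaintext = 0xFCB
s_1 = Round(s_0, k_0) = 0xA8C
s_2 = Round(s_1, k_1) = 0xDD5
s_3 = Round(s_2, k_2) = 0x38C
s_4 = Round(s_3, k_3) = 0x7CA
s_5 = Round(s_4, k_4) = 0x8DD
s_6 = Round(s_5, k_5) = 0x51E
s_7 = Round(s_6, k_6) = 0x6EF
s_8 = Round(s_7, k_7) = 0x676

0xA8C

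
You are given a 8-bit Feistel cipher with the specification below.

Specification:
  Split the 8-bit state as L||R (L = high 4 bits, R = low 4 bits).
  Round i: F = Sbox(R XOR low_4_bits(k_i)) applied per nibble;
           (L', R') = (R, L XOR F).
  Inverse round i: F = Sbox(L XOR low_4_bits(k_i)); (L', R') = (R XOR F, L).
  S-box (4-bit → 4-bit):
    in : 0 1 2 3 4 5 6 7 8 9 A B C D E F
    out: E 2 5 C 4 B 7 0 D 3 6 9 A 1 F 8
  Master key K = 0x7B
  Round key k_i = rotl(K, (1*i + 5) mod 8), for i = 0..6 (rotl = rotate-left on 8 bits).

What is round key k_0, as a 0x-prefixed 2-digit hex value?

K = 0x7B
k_0 = rotl(K, (1*0+5) mod 8) = rotl(K, 5) = 0x6F

0x6F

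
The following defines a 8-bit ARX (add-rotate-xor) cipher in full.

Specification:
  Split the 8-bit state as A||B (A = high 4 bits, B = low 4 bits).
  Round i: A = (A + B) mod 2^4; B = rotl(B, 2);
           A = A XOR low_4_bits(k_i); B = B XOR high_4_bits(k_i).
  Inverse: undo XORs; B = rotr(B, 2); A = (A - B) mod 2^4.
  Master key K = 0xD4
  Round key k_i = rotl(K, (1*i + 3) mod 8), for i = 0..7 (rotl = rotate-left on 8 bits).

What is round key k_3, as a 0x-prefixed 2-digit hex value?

K = 0xD4
k_0 = rotl(K, (1*0+3) mod 8) = rotl(K, 3) = 0xA6
k_1 = rotl(K, (1*1+3) mod 8) = rotl(K, 4) = 0x4D
k_2 = rotl(K, (1*2+3) mod 8) = rotl(K, 5) = 0x9A
k_3 = rotl(K, (1*3+3) mod 8) = rotl(K, 6) = 0x35

0x35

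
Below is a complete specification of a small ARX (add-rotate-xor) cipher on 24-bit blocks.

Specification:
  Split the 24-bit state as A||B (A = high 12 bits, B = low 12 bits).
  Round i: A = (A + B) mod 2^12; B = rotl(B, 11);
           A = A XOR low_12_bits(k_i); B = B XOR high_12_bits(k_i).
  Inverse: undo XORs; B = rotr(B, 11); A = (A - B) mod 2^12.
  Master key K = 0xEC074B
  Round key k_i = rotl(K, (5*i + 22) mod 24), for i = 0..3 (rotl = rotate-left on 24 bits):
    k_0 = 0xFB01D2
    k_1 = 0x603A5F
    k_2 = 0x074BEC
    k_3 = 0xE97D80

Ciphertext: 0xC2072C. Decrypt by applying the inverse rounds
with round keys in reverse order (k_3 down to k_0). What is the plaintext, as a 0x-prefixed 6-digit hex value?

0x48FF75

s_0 = ciphertext = 0xC2072C
s_1 = InvRound(s_0, k_3) = 0xE29377
s_2 = InvRound(s_1, k_2) = 0xFBF606
s_3 = InvRound(s_2, k_1) = 0x5D600A
s_4 = InvRound(s_3, k_0) = 0x48FF75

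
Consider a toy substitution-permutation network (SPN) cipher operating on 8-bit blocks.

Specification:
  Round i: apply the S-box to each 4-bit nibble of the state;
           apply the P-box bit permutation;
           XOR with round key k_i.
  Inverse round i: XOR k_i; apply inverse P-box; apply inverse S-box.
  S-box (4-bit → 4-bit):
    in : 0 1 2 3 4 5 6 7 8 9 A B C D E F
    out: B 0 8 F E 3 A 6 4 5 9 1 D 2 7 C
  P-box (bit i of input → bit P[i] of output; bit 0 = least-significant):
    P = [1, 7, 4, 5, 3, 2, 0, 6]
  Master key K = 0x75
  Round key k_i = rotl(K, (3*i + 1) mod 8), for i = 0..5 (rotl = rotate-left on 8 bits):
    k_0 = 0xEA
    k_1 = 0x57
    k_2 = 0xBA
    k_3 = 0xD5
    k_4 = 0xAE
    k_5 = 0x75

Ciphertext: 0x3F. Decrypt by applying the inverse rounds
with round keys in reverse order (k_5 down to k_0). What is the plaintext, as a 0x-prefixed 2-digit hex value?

s_0 = ciphertext = 0x3F
s_1 = InvRound(s_0, k_5) = 0xAB
s_2 = InvRound(s_1, k_4) = 0x71
s_3 = InvRound(s_2, k_3) = 0xD6
s_4 = InvRound(s_3, k_2) = 0x02
s_5 = InvRound(s_4, k_1) = 0x48
s_6 = InvRound(s_5, k_0) = 0x10

0x10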